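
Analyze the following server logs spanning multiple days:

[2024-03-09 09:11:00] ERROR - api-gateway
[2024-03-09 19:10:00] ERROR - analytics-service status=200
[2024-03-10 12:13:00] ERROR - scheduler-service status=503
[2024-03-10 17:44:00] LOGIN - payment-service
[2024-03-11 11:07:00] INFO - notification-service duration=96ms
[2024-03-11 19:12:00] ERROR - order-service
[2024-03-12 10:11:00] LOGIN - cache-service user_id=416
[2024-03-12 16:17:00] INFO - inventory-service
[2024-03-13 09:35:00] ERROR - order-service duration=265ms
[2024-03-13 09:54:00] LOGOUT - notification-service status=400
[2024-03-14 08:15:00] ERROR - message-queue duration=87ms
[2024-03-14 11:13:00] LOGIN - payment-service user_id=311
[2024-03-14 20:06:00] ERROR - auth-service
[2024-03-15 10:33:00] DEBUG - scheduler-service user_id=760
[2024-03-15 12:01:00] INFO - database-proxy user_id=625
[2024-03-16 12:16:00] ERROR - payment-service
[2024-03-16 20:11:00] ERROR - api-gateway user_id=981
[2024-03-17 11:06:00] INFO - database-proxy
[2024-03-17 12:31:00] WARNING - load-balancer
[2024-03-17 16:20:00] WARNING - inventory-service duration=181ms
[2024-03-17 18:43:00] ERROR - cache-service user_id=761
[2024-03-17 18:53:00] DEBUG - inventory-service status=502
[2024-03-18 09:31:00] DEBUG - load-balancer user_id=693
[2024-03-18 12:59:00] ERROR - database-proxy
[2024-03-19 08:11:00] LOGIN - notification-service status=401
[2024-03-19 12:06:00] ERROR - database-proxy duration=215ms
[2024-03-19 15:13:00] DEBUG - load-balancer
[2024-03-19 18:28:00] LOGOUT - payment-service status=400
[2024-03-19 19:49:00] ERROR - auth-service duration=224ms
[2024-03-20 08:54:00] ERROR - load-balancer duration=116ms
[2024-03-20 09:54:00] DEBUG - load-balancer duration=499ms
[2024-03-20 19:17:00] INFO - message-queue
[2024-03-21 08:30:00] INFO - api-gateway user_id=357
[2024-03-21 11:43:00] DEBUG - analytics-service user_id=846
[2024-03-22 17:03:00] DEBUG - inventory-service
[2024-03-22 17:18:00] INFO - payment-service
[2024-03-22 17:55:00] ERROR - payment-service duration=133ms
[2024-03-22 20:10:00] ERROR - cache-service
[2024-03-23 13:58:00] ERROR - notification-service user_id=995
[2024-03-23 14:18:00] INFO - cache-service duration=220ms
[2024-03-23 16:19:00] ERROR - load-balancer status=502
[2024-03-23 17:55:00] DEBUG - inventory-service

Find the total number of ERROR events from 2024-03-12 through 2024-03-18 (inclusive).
7

To filter by date range:

1. Date range: 2024-03-12 through 2024-03-18, both dates inclusive
2. Filter for ERROR events whose date falls in this range
3. Count matching events: 7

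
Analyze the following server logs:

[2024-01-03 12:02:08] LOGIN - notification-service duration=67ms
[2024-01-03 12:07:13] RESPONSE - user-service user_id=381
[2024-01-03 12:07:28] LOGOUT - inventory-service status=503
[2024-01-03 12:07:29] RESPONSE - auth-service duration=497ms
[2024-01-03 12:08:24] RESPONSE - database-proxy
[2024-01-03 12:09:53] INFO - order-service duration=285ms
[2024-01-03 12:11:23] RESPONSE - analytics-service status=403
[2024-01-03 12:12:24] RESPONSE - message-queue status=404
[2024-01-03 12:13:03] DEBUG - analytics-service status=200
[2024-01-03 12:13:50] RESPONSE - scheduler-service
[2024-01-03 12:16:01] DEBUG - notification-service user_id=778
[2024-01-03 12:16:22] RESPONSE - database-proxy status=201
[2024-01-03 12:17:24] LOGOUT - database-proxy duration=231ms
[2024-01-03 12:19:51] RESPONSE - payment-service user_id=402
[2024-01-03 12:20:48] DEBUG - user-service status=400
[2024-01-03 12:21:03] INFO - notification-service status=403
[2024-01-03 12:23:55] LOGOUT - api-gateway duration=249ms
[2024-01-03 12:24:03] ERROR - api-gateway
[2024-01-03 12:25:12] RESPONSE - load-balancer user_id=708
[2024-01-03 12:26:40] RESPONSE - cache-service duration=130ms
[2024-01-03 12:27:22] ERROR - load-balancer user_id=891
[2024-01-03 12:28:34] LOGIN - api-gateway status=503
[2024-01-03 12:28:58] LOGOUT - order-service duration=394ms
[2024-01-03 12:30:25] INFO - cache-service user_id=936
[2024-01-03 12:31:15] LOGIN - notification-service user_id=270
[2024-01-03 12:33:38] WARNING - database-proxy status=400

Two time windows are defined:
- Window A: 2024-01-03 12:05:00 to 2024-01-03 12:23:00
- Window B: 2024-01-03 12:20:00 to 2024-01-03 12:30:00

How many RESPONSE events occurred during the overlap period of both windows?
0

To find overlap events:

1. Window A: 2024-01-03 12:05:00 to 2024-01-03 12:23:00
2. Window B: 2024-01-03 12:20:00 to 2024-01-03 12:30:00
3. Overlap period: 2024-01-03 12:20:00 to 2024-01-03 12:23:00
4. Count RESPONSE events in overlap: 0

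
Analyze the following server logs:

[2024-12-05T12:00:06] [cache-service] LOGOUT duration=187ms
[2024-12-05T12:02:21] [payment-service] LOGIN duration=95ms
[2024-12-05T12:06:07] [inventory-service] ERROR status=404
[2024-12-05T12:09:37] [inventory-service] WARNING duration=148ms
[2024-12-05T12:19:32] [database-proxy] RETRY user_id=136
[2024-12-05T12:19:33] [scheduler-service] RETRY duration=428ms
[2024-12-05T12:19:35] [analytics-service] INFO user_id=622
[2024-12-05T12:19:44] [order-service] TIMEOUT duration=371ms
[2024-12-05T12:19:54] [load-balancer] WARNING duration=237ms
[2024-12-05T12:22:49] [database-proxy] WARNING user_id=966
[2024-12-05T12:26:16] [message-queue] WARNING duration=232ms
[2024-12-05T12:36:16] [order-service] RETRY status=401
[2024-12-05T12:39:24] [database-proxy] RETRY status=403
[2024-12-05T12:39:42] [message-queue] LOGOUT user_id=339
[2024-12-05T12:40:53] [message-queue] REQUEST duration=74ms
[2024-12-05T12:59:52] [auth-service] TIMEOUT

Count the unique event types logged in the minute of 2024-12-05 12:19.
4

To count unique event types:

1. Filter events in the minute starting at 2024-12-05 12:19
2. Extract event types from matching entries
3. Count unique types: 4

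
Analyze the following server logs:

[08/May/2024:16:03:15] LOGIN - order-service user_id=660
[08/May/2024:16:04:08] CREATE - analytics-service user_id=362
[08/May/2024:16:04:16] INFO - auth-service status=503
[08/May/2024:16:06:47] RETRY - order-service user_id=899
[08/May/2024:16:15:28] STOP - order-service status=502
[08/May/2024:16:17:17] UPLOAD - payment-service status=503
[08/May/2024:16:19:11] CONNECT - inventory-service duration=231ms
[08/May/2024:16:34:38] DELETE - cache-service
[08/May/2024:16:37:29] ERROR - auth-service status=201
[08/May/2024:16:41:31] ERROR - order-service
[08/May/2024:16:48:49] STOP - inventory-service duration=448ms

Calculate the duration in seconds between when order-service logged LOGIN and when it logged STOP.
733

To find the time between events:

1. Locate the first LOGIN event for order-service: 08/May/2024:16:03:15
2. Locate the first STOP event for order-service: 08/May/2024:16:15:28
3. Calculate the difference: 08/May/2024:16:15:28 - 08/May/2024:16:03:15 = 733 seconds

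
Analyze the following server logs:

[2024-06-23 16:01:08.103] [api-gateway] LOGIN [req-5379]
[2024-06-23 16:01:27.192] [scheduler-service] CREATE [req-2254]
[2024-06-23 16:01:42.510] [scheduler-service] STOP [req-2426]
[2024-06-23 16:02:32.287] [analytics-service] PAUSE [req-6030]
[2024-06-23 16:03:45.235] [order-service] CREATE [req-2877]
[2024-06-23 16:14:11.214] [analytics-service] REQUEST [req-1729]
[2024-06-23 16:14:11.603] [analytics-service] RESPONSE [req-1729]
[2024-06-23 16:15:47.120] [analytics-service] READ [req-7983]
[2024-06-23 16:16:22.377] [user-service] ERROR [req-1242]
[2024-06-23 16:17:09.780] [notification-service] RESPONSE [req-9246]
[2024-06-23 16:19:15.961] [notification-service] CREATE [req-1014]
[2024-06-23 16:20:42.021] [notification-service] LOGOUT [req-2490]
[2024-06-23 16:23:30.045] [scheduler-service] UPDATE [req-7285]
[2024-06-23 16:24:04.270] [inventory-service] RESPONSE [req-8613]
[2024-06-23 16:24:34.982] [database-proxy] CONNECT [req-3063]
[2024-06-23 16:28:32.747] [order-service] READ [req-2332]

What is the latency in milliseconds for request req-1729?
389

To calculate latency:

1. Find REQUEST with id req-1729: 2024-06-23 16:14:11.214
2. Find RESPONSE with id req-1729: 2024-06-23 16:14:11.603
3. Latency: 2024-06-23 16:14:11.603 - 2024-06-23 16:14:11.214 = 389ms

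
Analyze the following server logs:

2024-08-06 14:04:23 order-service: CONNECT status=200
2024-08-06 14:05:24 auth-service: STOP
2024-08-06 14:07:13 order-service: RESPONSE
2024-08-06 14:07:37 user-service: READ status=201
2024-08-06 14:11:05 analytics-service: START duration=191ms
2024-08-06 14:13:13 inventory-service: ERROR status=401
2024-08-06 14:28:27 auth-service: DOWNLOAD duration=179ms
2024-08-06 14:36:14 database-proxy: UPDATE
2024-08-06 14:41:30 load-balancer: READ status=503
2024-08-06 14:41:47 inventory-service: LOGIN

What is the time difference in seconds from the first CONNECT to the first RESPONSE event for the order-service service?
170

To find the time between events:

1. Locate the first CONNECT event for order-service: 2024-08-06 14:04:23
2. Locate the first RESPONSE event for order-service: 2024-08-06 14:07:13
3. Calculate the difference: 2024-08-06 14:07:13 - 2024-08-06 14:04:23 = 170 seconds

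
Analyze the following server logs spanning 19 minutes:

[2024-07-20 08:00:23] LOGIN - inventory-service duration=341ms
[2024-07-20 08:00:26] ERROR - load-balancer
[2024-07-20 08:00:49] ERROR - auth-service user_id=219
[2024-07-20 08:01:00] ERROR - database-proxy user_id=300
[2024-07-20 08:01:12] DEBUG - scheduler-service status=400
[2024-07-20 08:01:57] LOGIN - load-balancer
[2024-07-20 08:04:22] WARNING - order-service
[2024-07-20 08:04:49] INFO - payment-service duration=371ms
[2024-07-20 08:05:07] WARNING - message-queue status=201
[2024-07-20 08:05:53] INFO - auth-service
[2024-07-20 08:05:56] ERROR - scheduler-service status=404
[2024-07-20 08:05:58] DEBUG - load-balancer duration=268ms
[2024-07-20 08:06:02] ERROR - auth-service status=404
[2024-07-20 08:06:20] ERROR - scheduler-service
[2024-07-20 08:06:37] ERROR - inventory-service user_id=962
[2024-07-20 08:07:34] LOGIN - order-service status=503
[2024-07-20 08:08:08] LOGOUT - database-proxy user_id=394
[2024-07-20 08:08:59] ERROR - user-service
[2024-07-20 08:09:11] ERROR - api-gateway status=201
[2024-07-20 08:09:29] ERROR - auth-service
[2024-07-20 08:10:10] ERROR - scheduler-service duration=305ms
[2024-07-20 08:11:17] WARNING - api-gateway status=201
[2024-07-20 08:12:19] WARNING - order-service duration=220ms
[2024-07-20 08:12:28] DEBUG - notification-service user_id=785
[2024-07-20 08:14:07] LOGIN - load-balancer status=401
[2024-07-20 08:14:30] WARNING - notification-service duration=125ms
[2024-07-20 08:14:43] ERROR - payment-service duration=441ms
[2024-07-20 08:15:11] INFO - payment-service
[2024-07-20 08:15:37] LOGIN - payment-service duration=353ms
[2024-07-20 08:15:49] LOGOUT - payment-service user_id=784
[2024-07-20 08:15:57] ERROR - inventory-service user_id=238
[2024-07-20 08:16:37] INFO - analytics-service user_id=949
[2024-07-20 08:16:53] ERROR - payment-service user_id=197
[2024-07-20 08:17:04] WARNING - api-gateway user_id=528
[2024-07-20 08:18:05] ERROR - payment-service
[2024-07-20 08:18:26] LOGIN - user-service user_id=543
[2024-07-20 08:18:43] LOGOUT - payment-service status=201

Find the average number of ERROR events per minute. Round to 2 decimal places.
0.79

To calculate the rate:

1. Count total ERROR events: 15
2. Total time period: 19 minutes
3. Rate = 15 / 19 = 0.79 events per minute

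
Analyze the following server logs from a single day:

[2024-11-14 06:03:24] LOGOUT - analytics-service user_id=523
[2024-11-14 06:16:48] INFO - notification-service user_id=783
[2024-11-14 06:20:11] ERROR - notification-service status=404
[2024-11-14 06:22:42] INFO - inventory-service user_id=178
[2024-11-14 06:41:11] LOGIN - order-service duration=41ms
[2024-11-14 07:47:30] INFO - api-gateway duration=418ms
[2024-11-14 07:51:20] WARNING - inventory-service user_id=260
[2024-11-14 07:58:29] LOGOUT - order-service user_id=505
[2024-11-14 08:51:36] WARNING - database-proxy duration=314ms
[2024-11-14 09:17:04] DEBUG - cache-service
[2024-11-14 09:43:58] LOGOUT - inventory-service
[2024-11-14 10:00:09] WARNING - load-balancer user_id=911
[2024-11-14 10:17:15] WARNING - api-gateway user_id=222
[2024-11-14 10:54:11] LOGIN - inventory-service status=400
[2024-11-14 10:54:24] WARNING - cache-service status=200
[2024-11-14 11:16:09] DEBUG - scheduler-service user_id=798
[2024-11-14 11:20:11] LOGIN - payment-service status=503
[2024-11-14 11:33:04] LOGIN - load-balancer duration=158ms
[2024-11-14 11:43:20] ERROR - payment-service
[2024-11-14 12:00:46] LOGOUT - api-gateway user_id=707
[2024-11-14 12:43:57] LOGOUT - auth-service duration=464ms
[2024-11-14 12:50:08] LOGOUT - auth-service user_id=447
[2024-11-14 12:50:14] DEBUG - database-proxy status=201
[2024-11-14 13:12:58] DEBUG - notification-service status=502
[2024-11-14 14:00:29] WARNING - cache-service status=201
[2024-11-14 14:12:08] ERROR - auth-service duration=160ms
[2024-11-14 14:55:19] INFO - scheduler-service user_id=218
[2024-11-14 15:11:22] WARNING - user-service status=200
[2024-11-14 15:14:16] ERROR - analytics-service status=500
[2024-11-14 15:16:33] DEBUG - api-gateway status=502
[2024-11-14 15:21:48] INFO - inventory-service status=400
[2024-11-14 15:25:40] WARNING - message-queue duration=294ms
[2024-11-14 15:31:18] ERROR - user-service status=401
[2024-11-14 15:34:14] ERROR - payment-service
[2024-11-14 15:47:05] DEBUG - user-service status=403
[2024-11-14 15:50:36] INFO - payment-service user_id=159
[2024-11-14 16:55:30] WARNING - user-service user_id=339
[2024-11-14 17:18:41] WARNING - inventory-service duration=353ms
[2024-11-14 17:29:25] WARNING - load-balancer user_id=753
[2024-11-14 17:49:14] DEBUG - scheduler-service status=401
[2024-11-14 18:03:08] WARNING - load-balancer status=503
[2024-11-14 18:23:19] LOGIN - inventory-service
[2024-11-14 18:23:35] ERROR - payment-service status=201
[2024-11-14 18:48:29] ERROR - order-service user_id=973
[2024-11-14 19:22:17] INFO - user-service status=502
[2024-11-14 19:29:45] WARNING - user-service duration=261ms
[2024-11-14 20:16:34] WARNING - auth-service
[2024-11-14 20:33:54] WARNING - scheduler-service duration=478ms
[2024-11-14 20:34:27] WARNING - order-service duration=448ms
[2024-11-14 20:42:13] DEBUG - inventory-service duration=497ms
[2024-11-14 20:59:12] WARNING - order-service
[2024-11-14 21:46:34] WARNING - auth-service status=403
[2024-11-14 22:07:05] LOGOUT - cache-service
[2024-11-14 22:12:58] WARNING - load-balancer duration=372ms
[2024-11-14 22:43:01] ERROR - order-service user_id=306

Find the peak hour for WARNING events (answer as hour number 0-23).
20

To find the peak hour:

1. Group all WARNING events by hour
2. Count events in each hour
3. Find hour with maximum count
4. Peak hour: 20 (with 4 events)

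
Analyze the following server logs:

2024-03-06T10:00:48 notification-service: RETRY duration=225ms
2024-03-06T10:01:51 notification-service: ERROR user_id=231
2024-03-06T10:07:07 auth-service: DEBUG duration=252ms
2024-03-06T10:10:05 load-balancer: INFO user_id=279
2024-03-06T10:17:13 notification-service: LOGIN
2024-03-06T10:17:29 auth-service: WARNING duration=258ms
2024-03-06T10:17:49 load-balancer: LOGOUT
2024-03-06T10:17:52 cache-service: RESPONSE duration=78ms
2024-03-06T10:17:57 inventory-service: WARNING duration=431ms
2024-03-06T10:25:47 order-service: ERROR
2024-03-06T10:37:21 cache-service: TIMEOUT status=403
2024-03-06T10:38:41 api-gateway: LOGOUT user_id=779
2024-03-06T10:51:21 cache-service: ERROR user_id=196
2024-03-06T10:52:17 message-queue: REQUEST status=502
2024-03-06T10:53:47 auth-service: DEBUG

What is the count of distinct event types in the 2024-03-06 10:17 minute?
4

To count unique event types:

1. Filter events in the minute starting at 2024-03-06 10:17
2. Extract event types from matching entries
3. Count unique types: 4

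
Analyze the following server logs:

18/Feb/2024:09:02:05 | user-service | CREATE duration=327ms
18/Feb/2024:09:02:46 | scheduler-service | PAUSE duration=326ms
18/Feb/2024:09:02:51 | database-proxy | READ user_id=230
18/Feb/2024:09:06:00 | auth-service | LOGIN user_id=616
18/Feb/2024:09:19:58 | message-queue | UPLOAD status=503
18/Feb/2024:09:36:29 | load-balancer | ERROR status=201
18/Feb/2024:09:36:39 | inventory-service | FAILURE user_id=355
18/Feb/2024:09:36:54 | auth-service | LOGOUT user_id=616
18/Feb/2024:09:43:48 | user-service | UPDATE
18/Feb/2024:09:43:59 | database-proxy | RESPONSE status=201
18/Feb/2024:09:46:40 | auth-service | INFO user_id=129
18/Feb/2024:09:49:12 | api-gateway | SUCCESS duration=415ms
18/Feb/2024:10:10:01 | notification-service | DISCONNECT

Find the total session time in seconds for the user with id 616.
1854

To calculate session duration:

1. Find LOGIN event for user_id=616: 18/Feb/2024:09:06:00
2. Find LOGOUT event for user_id=616: 18/Feb/2024:09:36:54
3. Session duration: 18/Feb/2024:09:36:54 - 18/Feb/2024:09:06:00 = 1854 seconds (30 minutes)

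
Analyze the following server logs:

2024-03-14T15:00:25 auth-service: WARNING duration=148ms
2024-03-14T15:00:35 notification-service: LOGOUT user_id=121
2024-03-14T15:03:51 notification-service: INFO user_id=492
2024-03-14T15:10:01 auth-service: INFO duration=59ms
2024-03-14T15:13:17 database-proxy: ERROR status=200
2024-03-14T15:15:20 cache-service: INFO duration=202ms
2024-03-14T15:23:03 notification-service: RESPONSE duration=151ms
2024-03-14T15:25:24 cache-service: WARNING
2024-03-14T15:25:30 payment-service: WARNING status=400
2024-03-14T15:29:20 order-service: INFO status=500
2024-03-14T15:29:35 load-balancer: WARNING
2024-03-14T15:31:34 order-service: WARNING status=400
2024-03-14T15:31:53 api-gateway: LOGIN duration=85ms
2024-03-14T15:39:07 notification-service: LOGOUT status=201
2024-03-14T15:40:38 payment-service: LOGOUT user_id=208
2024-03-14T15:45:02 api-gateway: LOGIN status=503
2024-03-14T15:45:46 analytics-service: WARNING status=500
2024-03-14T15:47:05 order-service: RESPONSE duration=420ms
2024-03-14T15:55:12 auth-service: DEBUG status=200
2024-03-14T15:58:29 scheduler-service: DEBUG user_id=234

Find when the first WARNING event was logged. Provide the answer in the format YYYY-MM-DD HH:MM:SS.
2024-03-14 15:00:25

To find the first event:

1. Filter for all WARNING events
2. Sort by timestamp
3. Select the first one
4. Timestamp: 2024-03-14 15:00:25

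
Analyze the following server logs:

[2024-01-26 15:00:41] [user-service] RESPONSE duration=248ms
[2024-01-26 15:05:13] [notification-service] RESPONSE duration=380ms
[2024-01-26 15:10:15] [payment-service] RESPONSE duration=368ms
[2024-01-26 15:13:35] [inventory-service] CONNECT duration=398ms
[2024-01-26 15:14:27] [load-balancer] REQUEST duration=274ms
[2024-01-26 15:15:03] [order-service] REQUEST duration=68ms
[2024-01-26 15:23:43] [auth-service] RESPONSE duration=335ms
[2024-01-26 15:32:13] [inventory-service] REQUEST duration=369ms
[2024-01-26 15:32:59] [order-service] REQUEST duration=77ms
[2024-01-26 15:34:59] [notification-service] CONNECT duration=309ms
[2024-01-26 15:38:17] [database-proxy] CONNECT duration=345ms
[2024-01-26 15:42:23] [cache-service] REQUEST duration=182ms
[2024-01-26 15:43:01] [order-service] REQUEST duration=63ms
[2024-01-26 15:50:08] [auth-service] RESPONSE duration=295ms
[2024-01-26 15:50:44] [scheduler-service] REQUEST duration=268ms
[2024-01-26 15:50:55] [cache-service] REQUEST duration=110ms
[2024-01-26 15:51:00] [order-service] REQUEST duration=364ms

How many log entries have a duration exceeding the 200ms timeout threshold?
12

To count timeouts:

1. Threshold: 200ms
2. Extract duration from each log entry
3. Count entries where duration > 200
4. Timeout count: 12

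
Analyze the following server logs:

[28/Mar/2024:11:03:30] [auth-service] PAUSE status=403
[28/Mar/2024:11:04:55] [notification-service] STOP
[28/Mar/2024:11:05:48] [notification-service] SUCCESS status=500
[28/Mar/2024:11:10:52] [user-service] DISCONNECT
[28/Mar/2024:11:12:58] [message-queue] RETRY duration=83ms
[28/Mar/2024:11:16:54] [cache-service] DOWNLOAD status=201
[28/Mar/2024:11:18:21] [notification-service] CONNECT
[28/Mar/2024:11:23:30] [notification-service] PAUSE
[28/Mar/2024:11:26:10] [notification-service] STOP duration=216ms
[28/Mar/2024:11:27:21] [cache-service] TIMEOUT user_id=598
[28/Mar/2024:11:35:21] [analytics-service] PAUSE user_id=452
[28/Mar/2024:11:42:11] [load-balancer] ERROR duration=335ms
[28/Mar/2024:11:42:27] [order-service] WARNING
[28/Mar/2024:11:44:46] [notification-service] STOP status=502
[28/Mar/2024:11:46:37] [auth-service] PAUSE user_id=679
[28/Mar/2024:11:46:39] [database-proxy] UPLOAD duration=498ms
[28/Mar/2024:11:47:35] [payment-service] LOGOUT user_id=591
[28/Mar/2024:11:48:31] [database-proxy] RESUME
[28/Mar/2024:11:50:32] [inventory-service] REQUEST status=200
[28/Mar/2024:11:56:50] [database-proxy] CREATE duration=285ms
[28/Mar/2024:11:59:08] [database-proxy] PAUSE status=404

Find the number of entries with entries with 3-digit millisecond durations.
4

To find matching entries:

1. Pattern to match: entries with 3-digit millisecond durations
2. Scan each log entry for the pattern
3. Count matches: 4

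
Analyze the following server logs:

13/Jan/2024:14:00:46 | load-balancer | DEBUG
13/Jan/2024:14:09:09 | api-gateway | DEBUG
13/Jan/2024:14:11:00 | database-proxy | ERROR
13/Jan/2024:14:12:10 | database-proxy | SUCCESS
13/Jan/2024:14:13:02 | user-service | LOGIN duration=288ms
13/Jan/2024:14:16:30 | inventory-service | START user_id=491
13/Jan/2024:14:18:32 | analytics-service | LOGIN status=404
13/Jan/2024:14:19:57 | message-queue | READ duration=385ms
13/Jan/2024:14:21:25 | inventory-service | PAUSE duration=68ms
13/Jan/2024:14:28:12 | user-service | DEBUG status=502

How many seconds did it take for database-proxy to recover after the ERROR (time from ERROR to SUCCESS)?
70

To calculate recovery time:

1. Find ERROR event for database-proxy: 13/Jan/2024:14:11:00
2. Find next SUCCESS event for database-proxy: 13/Jan/2024:14:12:10
3. Recovery time: 13/Jan/2024:14:12:10 - 13/Jan/2024:14:11:00 = 70 seconds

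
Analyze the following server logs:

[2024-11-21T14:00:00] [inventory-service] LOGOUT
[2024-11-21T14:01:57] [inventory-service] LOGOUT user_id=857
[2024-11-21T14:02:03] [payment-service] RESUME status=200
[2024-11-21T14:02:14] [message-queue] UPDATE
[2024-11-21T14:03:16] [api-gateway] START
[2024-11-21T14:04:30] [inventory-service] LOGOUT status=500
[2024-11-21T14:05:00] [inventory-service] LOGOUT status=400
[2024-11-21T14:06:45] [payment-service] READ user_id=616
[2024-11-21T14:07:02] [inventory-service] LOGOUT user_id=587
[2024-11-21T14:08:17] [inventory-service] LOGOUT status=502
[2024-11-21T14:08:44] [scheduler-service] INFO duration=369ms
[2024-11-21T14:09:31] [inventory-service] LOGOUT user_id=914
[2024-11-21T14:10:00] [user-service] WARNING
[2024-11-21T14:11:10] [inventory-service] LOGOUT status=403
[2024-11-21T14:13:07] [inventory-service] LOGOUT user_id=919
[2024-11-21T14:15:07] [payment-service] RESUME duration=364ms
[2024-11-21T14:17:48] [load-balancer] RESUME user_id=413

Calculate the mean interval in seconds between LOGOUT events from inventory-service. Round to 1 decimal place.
98.4

To calculate average interval:

1. Find all LOGOUT events for inventory-service in order
2. Calculate time gaps between consecutive events
3. Compute mean of gaps: 787 / 8 = 98.4 seconds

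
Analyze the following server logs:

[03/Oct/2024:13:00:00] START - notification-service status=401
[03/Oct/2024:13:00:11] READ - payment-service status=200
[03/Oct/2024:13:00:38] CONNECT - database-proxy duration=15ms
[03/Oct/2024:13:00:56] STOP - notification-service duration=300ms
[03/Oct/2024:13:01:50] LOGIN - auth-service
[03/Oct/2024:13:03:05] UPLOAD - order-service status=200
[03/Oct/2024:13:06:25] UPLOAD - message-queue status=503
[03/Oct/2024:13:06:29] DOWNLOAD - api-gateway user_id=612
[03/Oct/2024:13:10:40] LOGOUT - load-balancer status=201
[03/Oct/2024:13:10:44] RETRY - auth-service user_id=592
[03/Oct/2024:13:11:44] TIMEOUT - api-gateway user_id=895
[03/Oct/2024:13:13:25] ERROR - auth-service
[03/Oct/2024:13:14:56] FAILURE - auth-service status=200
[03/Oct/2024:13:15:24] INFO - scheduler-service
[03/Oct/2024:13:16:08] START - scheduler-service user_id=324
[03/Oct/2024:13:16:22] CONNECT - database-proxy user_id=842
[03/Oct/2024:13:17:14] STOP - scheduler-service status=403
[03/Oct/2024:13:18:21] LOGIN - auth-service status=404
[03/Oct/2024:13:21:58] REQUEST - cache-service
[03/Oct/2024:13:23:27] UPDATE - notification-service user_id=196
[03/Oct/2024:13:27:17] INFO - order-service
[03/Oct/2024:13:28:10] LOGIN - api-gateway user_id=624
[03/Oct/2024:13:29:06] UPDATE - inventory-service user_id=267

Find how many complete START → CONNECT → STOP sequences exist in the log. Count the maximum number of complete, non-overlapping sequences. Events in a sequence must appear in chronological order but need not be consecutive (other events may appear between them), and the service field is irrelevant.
2

To count sequences:

1. Look for pattern: START → CONNECT → STOP
2. Greedily scan the log in chronological order, matching each sequence element in turn (ignoring service)
3. Each time the full pattern completes, increment the count and restart matching from the next event
4. Complete non-overlapping sequences found: 2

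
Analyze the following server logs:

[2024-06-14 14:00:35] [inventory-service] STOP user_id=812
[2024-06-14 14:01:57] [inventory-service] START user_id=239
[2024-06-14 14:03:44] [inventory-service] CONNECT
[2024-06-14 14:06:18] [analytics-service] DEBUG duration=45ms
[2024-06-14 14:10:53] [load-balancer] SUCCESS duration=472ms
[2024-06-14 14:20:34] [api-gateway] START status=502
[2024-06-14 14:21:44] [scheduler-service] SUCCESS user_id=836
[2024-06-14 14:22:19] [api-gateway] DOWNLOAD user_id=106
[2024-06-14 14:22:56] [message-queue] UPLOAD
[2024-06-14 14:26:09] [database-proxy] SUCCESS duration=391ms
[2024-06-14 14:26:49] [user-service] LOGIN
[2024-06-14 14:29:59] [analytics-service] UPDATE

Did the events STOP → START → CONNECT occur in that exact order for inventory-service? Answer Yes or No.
Yes

To verify sequence order:

1. Find all events in sequence STOP → START → CONNECT for inventory-service
2. Extract their timestamps
3. Check if timestamps are in ascending order
4. Result: Yes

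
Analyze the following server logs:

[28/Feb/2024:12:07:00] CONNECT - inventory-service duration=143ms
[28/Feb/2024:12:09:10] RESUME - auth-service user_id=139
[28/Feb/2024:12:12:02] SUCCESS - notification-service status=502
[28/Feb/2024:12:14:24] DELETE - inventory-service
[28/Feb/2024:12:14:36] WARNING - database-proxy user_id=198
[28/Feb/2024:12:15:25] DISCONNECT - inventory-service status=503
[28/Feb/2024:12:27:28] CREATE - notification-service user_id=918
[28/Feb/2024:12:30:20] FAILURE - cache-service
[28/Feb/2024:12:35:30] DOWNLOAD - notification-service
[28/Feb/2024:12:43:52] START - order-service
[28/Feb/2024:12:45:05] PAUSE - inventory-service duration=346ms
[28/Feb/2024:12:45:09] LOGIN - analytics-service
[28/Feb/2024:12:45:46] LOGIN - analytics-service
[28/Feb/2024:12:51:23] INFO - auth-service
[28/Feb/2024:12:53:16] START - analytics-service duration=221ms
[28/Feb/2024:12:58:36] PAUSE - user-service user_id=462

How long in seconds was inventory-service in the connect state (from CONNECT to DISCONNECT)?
505

To calculate state duration:

1. Find CONNECT event for inventory-service: 28/Feb/2024:12:07:00
2. Find DISCONNECT event for inventory-service: 28/Feb/2024:12:15:25
3. Calculate duration: 28/Feb/2024:12:15:25 - 28/Feb/2024:12:07:00 = 505 seconds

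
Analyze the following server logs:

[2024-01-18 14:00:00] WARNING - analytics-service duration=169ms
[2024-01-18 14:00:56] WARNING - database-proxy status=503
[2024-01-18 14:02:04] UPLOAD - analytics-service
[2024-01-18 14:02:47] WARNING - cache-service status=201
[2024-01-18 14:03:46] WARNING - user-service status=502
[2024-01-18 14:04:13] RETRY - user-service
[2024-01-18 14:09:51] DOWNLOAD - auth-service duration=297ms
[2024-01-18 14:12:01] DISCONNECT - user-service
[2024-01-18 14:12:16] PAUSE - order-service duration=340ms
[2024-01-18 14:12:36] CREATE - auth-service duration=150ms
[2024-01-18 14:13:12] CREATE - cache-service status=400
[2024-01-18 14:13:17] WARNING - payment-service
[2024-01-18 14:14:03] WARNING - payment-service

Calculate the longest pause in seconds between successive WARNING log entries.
571

To find the longest gap:

1. Extract all WARNING events in chronological order
2. Calculate time differences between consecutive events
3. Find the maximum difference
4. Longest gap: 571 seconds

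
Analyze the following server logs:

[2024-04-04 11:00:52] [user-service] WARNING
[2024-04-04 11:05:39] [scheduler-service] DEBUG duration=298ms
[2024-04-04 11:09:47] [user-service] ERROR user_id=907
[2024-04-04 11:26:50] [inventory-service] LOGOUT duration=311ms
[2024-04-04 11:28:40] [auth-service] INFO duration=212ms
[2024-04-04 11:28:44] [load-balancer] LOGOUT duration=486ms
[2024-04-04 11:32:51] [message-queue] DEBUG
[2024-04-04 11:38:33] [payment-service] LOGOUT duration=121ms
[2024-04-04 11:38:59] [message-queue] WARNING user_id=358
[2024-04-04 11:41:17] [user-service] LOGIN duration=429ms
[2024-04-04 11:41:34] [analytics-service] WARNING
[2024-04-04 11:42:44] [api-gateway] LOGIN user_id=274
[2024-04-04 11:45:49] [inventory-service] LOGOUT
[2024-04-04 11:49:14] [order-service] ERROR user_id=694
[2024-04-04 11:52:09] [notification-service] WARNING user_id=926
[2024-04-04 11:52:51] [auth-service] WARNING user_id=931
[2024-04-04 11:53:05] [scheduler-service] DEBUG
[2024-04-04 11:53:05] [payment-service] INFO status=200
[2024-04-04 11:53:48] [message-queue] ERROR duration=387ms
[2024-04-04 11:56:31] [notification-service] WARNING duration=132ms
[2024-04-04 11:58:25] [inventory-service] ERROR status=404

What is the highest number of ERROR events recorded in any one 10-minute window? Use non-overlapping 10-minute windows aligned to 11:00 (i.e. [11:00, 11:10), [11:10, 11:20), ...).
2

To find the burst window:

1. Divide the log period into non-overlapping 10-minute windows starting at 11:00
2. Count ERROR events in each window
3. Find the window with maximum count
4. Maximum events in a window: 2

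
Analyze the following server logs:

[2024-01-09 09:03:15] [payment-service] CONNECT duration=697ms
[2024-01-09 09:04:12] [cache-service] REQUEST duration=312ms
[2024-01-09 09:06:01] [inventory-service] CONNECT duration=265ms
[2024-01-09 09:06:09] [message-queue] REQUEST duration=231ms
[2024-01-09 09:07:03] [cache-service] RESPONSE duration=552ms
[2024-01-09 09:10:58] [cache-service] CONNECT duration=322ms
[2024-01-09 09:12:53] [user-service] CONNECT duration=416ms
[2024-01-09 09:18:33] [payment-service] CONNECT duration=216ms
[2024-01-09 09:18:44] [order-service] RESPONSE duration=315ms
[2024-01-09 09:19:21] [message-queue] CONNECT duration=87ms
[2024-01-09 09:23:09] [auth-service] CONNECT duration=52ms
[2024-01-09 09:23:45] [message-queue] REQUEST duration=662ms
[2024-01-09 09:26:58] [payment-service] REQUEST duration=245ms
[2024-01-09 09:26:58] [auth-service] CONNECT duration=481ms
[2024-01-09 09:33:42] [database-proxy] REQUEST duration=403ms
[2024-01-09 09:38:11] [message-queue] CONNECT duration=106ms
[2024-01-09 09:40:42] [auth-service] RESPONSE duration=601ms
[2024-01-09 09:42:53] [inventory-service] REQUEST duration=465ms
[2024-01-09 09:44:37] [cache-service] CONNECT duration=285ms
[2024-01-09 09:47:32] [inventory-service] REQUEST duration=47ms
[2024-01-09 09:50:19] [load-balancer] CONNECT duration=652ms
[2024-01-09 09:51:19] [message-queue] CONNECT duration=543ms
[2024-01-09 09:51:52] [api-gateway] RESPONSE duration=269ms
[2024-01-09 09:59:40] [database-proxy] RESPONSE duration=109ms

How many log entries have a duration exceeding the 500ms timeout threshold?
6

To count timeouts:

1. Threshold: 500ms
2. Extract duration from each log entry
3. Count entries where duration > 500
4. Timeout count: 6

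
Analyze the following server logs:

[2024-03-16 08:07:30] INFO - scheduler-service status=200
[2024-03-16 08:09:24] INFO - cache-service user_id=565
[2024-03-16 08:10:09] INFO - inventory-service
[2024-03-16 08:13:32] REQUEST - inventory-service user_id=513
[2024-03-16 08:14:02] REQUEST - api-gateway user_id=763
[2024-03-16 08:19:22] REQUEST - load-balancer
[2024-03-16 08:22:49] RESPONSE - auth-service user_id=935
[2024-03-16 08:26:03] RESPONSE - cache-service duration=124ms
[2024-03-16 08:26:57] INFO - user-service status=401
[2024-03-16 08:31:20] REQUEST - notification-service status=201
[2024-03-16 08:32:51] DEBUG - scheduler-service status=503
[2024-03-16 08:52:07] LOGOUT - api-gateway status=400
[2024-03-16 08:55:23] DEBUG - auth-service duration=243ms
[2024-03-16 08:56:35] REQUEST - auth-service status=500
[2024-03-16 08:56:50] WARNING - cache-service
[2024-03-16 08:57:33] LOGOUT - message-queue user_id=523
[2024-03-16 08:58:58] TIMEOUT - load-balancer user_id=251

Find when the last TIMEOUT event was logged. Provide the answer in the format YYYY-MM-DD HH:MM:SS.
2024-03-16 08:58:58

To find the last event:

1. Filter for all TIMEOUT events
2. Sort by timestamp
3. Select the last one
4. Timestamp: 2024-03-16 08:58:58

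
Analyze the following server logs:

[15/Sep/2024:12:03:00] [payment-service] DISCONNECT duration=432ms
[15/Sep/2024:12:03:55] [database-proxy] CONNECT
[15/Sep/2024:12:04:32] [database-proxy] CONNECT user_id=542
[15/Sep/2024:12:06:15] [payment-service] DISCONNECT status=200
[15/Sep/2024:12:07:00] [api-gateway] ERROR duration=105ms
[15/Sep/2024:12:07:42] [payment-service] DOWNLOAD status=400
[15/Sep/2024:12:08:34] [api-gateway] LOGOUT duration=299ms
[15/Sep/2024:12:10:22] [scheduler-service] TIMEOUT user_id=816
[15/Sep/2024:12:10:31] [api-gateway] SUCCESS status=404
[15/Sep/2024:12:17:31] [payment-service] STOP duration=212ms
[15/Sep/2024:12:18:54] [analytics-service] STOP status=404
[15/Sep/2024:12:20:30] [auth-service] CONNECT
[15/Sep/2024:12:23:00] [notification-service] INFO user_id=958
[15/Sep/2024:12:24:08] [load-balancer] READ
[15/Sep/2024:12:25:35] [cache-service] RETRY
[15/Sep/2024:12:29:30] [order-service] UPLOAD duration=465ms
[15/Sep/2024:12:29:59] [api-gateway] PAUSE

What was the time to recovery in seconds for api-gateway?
211

To calculate recovery time:

1. Find ERROR event for api-gateway: 15/Sep/2024:12:07:00
2. Find next SUCCESS event for api-gateway: 15/Sep/2024:12:10:31
3. Recovery time: 15/Sep/2024:12:10:31 - 15/Sep/2024:12:07:00 = 211 seconds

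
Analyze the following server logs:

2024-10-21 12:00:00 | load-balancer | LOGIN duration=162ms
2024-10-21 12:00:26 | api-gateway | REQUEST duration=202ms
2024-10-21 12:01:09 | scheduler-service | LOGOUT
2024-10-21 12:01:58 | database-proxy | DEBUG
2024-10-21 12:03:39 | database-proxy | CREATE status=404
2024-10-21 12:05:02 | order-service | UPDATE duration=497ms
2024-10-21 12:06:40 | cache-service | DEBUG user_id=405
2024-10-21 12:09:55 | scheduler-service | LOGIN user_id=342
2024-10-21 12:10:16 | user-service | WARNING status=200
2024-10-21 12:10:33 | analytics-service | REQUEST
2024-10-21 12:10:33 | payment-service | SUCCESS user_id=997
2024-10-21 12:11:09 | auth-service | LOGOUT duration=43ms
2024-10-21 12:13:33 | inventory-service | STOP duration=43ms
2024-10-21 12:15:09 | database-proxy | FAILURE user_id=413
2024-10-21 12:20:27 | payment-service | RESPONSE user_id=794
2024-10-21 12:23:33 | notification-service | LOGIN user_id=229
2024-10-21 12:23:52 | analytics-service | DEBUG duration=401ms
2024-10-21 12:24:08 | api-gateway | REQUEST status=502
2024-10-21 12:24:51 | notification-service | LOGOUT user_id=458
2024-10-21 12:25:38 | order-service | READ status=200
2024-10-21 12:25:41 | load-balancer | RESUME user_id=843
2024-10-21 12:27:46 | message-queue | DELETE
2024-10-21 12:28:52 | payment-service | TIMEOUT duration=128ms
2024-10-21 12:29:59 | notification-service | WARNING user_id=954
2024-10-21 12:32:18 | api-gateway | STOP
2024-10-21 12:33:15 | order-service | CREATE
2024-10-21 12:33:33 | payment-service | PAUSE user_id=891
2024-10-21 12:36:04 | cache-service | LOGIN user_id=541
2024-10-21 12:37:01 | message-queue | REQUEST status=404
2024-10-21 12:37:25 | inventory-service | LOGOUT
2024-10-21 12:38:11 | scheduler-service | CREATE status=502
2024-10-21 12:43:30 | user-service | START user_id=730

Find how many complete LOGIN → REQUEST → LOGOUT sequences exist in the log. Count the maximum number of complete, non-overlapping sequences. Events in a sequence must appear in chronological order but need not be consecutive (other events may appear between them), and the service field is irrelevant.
4

To count sequences:

1. Look for pattern: LOGIN → REQUEST → LOGOUT
2. Greedily scan the log in chronological order, matching each sequence element in turn (ignoring service)
3. Each time the full pattern completes, increment the count and restart matching from the next event
4. Complete non-overlapping sequences found: 4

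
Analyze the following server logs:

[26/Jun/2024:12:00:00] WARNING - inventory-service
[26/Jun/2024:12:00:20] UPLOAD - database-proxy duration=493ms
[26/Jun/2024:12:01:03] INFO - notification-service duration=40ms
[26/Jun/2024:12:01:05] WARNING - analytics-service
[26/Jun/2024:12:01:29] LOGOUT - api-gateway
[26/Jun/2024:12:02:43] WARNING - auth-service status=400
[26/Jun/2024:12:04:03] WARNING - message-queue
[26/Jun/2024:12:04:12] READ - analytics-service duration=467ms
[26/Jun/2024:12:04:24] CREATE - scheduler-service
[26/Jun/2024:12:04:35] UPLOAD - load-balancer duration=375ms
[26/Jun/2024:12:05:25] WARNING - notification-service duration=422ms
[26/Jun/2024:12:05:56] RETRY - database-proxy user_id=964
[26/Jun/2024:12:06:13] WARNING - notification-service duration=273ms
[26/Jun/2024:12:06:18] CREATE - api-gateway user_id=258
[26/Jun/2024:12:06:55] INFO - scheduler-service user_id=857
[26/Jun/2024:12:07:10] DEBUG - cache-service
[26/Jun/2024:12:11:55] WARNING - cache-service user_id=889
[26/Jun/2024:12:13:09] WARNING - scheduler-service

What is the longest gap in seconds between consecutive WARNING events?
342

To find the longest gap:

1. Extract all WARNING events in chronological order
2. Calculate time differences between consecutive events
3. Find the maximum difference
4. Longest gap: 342 seconds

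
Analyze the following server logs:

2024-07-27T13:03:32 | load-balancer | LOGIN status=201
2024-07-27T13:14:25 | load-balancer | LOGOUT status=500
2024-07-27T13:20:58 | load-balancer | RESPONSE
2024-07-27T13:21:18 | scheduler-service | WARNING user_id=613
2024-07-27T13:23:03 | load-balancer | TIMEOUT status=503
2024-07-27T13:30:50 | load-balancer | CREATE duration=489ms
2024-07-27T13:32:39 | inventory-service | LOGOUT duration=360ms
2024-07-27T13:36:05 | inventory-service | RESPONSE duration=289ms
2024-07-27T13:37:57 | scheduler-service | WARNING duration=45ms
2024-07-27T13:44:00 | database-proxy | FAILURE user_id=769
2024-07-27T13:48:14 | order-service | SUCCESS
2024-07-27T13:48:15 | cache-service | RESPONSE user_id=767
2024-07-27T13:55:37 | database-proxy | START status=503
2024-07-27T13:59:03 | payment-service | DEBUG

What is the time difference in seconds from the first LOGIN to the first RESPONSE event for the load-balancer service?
1046

To find the time between events:

1. Locate the first LOGIN event for load-balancer: 2024-07-27T13:03:32
2. Locate the first RESPONSE event for load-balancer: 2024-07-27T13:20:58
3. Calculate the difference: 2024-07-27T13:20:58 - 2024-07-27T13:03:32 = 1046 seconds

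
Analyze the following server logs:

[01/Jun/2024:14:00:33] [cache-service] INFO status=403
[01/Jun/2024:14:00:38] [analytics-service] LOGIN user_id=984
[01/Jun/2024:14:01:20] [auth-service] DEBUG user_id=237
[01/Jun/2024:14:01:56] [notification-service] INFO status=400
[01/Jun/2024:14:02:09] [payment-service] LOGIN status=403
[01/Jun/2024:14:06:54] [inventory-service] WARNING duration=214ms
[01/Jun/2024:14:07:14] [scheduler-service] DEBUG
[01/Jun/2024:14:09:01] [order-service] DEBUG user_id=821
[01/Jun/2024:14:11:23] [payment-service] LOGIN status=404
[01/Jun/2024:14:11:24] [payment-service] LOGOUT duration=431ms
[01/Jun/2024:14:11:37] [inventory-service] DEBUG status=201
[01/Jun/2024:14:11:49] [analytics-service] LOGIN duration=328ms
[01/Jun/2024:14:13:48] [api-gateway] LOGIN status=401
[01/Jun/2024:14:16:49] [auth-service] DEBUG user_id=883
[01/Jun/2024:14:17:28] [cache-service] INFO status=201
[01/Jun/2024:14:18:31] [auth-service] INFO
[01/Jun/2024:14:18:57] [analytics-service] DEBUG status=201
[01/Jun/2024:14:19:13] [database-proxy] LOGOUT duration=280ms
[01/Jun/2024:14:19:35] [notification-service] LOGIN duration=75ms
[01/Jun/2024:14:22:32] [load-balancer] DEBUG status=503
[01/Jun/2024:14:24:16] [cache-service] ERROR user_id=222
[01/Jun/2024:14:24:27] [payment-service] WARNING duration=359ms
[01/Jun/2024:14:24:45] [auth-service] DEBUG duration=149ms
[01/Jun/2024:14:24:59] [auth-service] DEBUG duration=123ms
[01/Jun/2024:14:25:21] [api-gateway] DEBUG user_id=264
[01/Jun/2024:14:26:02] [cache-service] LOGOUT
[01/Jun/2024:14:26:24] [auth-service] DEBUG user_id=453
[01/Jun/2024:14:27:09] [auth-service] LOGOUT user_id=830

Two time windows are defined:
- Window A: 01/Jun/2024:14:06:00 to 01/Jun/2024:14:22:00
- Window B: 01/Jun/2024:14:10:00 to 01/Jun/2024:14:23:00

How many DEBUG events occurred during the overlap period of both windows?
3

To find overlap events:

1. Window A: 01/Jun/2024:14:06:00 to 01/Jun/2024:14:22:00
2. Window B: 01/Jun/2024:14:10:00 to 01/Jun/2024:14:23:00
3. Overlap period: 01/Jun/2024:14:10:00 to 01/Jun/2024:14:22:00
4. Count DEBUG events in overlap: 3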